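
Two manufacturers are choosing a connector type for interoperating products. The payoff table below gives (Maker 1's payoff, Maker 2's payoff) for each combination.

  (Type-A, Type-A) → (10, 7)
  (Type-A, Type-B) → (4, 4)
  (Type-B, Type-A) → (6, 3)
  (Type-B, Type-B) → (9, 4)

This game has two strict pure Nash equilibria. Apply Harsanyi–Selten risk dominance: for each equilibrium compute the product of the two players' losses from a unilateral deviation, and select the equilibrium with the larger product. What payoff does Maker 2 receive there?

At both Type-A: Maker 1 loses 10 − 6 = 4 by deviating; Maker 2 loses 7 − 4 = 3. Product = 4·3 = 12.
At both Type-B: Maker 1 loses 9 − 4 = 5 by deviating; Maker 2 loses 4 − 3 = 1. Product = 5·1 = 5.
12 > 5, so both Type-A is risk-dominant. Maker 2's payoff there is 7.

7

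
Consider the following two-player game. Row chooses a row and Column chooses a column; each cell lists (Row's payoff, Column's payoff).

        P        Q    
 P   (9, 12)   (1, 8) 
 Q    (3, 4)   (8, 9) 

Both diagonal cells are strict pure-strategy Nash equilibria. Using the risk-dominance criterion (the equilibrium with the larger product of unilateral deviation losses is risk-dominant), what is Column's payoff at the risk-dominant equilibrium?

At both P: Row loses 9 − 3 = 6 by deviating; Column loses 12 − 8 = 4. Product = 6·4 = 24.
At both Q: Row loses 8 − 1 = 7 by deviating; Column loses 9 − 4 = 5. Product = 7·5 = 35.
35 > 24, so both Q is risk-dominant. Column's payoff there is 9.

9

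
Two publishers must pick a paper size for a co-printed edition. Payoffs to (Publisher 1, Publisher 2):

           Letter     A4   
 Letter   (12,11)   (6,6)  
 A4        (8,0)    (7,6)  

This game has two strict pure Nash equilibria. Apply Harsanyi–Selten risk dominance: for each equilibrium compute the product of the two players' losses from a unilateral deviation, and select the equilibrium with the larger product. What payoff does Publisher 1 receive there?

12

At both Letter: Publisher 1 loses 12 − 8 = 4 by deviating; Publisher 2 loses 11 − 6 = 5. Product = 4·5 = 20.
At both A4: Publisher 1 loses 7 − 6 = 1 by deviating; Publisher 2 loses 6 − 0 = 6. Product = 1·6 = 6.
20 > 6, so both Letter is risk-dominant. Publisher 1's payoff there is 12.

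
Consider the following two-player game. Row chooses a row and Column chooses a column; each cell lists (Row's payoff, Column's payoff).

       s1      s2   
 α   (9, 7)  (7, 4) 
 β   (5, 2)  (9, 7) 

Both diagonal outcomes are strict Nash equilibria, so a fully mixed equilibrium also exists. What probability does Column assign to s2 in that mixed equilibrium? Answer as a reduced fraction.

Column's mix q on s1 must make Row indifferent between α and β.
Row's payoff from α: 9q + 7(1−q). From β: 5q + 9(1−q).
Set equal: 4q = 2(1−q) → q = 2/6 = 1/3.
Probability on s2 is 1 − 1/3 = 2/3.

2/3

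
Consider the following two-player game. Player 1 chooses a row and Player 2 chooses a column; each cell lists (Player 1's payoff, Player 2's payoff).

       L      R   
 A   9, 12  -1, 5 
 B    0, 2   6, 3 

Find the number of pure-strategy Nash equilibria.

(A, L): Player 1 gets 9 (best alternative 0); Player 2 gets 12 (best alternative 5). Neither deviates — NE.
(B, R): Player 1 gets 6 (best alternative -1); Player 2 gets 3 (best alternative 2). Neither deviates — NE.
(A, R) is not a NE: Player 1 would switch to B (6 > -1).
No other cell survives both best-response checks, so there are 2 pure NE.

2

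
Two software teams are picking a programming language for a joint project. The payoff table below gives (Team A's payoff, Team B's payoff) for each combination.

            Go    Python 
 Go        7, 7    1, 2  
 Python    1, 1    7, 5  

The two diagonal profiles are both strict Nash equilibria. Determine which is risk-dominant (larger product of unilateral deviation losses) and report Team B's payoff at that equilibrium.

At both Go: Team A loses 7 − 1 = 6 by deviating; Team B loses 7 − 2 = 5. Product = 6·5 = 30.
At both Python: Team A loses 7 − 1 = 6 by deviating; Team B loses 5 − 1 = 4. Product = 6·4 = 24.
30 > 24, so both Go is risk-dominant. Team B's payoff there is 7.

7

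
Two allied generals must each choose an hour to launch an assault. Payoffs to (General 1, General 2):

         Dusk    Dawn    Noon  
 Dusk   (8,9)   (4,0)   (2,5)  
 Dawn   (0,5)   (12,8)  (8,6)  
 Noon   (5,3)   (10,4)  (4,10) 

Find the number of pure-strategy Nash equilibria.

2

Both Dusk: General 1 gets 8 (best alternative 5); General 2 gets 9 (best alternative 5). Neither deviates — NE.
Both Dawn: General 1 gets 12 (best alternative 10); General 2 gets 8 (best alternative 6). Neither deviates — NE.
Both Noon is not a NE: General 1 would switch to Dawn (8 > 4).
No other cell survives both best-response checks, so there are 2 pure NE.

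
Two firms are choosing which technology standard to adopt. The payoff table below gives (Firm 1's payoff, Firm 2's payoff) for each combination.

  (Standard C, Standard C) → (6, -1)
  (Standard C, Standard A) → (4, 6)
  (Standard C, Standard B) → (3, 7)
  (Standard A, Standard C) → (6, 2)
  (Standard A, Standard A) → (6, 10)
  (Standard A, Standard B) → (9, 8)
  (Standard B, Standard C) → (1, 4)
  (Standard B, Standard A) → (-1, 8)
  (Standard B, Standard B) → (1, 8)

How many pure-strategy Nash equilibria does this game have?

Both Standard A: Firm 1 gets 6 (best alternative 4); Firm 2 gets 10 (best alternative 8). Neither deviates — NE.
Both Standard B is not a NE: Firm 1 would switch to Standard A (9 > 1).
No other cell survives both best-response checks, so there is 1 pure NE.

1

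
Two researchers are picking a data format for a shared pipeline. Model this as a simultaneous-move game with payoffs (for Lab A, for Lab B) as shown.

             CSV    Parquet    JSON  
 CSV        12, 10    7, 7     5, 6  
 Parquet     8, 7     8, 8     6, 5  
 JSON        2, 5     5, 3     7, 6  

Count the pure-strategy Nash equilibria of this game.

3

Both CSV: Lab A gets 12 (best alternative 8); Lab B gets 10 (best alternative 7). Neither deviates — NE.
Both Parquet: Lab A gets 8 (best alternative 7); Lab B gets 8 (best alternative 7). Neither deviates — NE.
Both JSON: Lab A gets 7 (best alternative 6); Lab B gets 6 (best alternative 5). Neither deviates — NE.
(JSON, Parquet) is not a NE: Lab A would switch to Parquet (8 > 5).
No other cell survives both best-response checks, so there are 3 pure NE.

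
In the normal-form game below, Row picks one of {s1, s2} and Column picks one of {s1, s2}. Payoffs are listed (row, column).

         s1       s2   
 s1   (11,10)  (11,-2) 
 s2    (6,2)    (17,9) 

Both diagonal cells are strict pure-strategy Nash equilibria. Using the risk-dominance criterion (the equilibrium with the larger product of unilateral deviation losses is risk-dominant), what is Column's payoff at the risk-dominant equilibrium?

10

At both s1: Row loses 11 − 6 = 5 by deviating; Column loses 10 − (-2) = 12. Product = 5·12 = 60.
At both s2: Row loses 17 − 11 = 6 by deviating; Column loses 9 − 2 = 7. Product = 6·7 = 42.
60 > 42, so both s1 is risk-dominant. Column's payoff there is 10.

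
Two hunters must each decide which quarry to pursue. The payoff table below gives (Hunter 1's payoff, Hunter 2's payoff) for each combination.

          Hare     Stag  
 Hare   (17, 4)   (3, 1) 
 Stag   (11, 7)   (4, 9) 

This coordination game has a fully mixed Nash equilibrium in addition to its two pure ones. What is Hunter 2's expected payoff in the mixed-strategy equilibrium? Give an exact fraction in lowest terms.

Hunter 1 mixes with probability p on Hare, chosen so Hunter 2 is indifferent: 4p + 7(1−p) = 1p + 9(1−p) gives p = 2/5.
Hunter 2's expected payoff is 4·2/5 + 7·3/5 = 29/5.

29/5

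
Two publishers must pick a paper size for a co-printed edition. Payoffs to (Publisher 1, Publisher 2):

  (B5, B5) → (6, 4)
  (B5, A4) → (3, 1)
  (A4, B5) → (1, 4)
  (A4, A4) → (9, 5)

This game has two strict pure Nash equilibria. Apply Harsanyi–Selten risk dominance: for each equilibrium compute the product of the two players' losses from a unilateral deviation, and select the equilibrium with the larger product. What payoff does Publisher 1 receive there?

6

At both B5: Publisher 1 loses 6 − 1 = 5 by deviating; Publisher 2 loses 4 − 1 = 3. Product = 5·3 = 15.
At both A4: Publisher 1 loses 9 − 3 = 6 by deviating; Publisher 2 loses 5 − 4 = 1. Product = 6·1 = 6.
15 > 6, so both B5 is risk-dominant. Publisher 1's payoff there is 6.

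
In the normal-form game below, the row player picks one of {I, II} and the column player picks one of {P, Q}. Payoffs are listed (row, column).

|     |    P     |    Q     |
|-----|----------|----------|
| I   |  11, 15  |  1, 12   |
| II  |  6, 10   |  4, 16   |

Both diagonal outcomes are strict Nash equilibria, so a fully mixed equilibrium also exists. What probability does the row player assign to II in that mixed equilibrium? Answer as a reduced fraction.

1/3

The row player's mix p on I must make the column player indifferent between P and Q.
The column player's payoff from P: 15p + 10(1−p). From Q: 12p + 16(1−p).
Set equal: 3p = 6(1−p) → p = 6/9 = 2/3.
Probability on II is 1 − 2/3 = 1/3.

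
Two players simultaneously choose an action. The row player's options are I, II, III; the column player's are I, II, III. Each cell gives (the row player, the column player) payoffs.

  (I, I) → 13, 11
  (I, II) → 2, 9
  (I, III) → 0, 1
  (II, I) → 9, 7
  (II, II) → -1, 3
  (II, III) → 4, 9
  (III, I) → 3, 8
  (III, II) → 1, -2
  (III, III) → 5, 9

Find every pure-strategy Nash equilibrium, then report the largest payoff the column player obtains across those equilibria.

Both I is a pure NE (the row player: 13 ≥ 9; the column player: 11 ≥ 9). The column player gets 11.
Both III is a pure NE (the row player: 5 ≥ 4; the column player: 9 ≥ 8). The column player gets 9.
Every other cell has a profitable deviation for at least one player. Highest of {11, 9} is 11.

11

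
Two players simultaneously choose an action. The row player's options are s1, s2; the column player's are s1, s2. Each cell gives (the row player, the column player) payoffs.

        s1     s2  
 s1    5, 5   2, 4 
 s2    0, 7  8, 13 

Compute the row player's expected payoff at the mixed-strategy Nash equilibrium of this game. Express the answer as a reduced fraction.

The column player mixes with probability q on s1, chosen so the row player is indifferent: 5q + 2(1−q) = 0q + 8(1−q) gives q = 6/11.
The row player's expected payoff (from either row, since indifferent) is 5·6/11 + 2·5/11 = 40/11.

40/11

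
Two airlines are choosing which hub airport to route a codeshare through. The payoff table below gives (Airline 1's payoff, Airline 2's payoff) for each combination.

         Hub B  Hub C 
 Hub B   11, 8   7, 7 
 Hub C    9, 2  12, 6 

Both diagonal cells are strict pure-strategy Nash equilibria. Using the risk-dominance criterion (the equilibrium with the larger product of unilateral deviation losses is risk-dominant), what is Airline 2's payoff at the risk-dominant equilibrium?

At both Hub B: Airline 1 loses 11 − 9 = 2 by deviating; Airline 2 loses 8 − 7 = 1. Product = 2·1 = 2.
At both Hub C: Airline 1 loses 12 − 7 = 5 by deviating; Airline 2 loses 6 − 2 = 4. Product = 5·4 = 20.
20 > 2, so both Hub C is risk-dominant. Airline 2's payoff there is 6.

6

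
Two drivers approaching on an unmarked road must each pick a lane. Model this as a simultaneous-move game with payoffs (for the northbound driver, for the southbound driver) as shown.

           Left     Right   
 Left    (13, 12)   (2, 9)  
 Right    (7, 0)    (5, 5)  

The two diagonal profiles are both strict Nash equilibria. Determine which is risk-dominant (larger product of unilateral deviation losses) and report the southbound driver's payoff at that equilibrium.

12

At both Left: the northbound driver loses 13 − 7 = 6 by deviating; the southbound driver loses 12 − 9 = 3. Product = 6·3 = 18.
At both Right: the northbound driver loses 5 − 2 = 3 by deviating; the southbound driver loses 5 − 0 = 5. Product = 3·5 = 15.
18 > 15, so both Left is risk-dominant. The southbound driver's payoff there is 12.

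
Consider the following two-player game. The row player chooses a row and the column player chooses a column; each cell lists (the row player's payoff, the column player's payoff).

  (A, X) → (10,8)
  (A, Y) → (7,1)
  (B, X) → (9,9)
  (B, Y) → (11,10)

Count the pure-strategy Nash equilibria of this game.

(A, X): the row player gets 10 (best alternative 9); the column player gets 8 (best alternative 1). Neither deviates — NE.
(B, Y): the row player gets 11 (best alternative 7); the column player gets 10 (best alternative 9). Neither deviates — NE.
(B, X) is not a NE: the row player would switch to A (10 > 9).
No other cell survives both best-response checks, so there are 2 pure NE.

2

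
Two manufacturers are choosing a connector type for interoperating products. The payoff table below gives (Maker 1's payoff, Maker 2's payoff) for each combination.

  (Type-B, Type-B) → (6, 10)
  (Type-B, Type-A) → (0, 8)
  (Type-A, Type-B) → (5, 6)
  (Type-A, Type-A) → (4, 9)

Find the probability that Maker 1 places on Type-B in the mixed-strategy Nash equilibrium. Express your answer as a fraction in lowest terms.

Maker 1's mix p on Type-B must make Maker 2 indifferent between Type-B and Type-A.
Maker 2's payoff from Type-B: 10p + 6(1−p). From Type-A: 8p + 9(1−p).
Set equal: 2p = 3(1−p) → p = 3/5.

3/5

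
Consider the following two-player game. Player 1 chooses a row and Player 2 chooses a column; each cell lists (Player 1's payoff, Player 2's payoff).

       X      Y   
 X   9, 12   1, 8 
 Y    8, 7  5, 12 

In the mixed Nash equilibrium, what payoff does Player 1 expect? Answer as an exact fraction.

37/5

Player 2 mixes with probability q on X, chosen so Player 1 is indifferent: 9q + 1(1−q) = 8q + 5(1−q) gives q = 4/5.
Player 1's expected payoff (from either row, since indifferent) is 9·4/5 + 1·1/5 = 37/5.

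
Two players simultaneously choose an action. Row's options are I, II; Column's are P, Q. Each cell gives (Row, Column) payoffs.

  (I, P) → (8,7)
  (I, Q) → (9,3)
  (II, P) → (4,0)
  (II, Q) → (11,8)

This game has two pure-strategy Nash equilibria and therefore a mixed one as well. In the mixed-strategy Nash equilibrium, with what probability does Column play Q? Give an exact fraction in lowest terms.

Column's mix q on P must make Row indifferent between I and II.
Row's payoff from I: 8q + 9(1−q). From II: 4q + 11(1−q).
Set equal: 4q = 2(1−q) → q = 2/6 = 1/3.
Probability on Q is 1 − 1/3 = 2/3.

2/3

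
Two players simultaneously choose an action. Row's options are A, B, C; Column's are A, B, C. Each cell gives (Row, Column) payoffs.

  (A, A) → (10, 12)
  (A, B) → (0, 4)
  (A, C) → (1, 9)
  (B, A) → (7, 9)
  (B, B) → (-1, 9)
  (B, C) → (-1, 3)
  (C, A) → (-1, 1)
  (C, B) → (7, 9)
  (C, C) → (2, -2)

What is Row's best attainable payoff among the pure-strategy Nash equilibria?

Both A is a pure NE (Row: 10 ≥ 7; Column: 12 ≥ 9). Row gets 10.
(C, B) is a pure NE (Row: 7 ≥ 0; Column: 9 ≥ 1). Row gets 7.
Every other cell has a profitable deviation for at least one player. Highest of {10, 7} is 10.

10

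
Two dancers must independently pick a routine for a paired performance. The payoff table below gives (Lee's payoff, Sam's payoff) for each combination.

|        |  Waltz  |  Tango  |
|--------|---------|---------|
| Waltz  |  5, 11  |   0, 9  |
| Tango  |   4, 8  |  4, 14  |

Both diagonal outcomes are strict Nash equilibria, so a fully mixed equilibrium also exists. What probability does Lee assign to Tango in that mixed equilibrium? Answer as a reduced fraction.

Lee's mix p on Waltz must make Sam indifferent between Waltz and Tango.
Sam's payoff from Waltz: 11p + 8(1−p). From Tango: 9p + 14(1−p).
Set equal: 2p = 6(1−p) → p = 6/8 = 3/4.
Probability on Tango is 1 − 3/4 = 1/4.

1/4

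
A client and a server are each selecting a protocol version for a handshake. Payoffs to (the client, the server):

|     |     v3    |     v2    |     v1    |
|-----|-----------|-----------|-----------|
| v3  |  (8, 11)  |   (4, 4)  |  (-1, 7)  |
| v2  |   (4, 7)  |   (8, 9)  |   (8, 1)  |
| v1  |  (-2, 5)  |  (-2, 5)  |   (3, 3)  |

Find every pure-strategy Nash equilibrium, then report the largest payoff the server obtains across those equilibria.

Both v3 is a pure NE (the client: 8 ≥ 4; the server: 11 ≥ 7). The server gets 11.
Both v2 is a pure NE (the client: 8 ≥ 4; the server: 9 ≥ 7). The server gets 9.
Every other cell has a profitable deviation for at least one player. Highest of {11, 9} is 11.

11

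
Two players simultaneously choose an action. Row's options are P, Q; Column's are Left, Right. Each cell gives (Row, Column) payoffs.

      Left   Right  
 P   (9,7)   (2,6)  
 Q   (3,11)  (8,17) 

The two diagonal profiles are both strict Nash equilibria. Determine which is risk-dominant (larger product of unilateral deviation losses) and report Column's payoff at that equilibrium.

17

At (P, Left): Row loses 9 − 3 = 6 by deviating; Column loses 7 − 6 = 1. Product = 6·1 = 6.
At (Q, Right): Row loses 8 − 2 = 6 by deviating; Column loses 17 − 11 = 6. Product = 6·6 = 36.
36 > 6, so (Q, Right) is risk-dominant. Column's payoff there is 17.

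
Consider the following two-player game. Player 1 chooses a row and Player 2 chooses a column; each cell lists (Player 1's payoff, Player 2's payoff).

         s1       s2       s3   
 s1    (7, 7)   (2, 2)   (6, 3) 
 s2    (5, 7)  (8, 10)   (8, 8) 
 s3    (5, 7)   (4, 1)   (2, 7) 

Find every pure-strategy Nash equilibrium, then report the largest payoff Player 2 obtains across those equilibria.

10

Both s1 is a pure NE (Player 1: 7 ≥ 5; Player 2: 7 ≥ 3). Player 2 gets 7.
Both s2 is a pure NE (Player 1: 8 ≥ 4; Player 2: 10 ≥ 8). Player 2 gets 10.
Every other cell has a profitable deviation for at least one player. Highest of {7, 10} is 10.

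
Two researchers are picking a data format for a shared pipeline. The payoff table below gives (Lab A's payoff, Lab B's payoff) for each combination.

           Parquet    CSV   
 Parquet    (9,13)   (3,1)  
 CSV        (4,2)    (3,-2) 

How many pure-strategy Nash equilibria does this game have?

Both Parquet: Lab A gets 9 (best alternative 4); Lab B gets 13 (best alternative 1). Neither deviates — NE.
Both CSV is not a NE: Lab B would switch to Parquet (2 > -2).
No other cell survives both best-response checks, so there is 1 pure NE.

1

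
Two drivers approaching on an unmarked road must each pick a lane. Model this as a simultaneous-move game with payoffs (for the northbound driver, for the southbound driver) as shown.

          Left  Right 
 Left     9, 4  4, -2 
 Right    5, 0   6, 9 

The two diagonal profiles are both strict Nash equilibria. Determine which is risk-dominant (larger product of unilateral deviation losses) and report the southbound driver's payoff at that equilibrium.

At both Left: the northbound driver loses 9 − 5 = 4 by deviating; the southbound driver loses 4 − (-2) = 6. Product = 4·6 = 24.
At both Right: the northbound driver loses 6 − 4 = 2 by deviating; the southbound driver loses 9 − 0 = 9. Product = 2·9 = 18.
24 > 18, so both Left is risk-dominant. The southbound driver's payoff there is 4.

4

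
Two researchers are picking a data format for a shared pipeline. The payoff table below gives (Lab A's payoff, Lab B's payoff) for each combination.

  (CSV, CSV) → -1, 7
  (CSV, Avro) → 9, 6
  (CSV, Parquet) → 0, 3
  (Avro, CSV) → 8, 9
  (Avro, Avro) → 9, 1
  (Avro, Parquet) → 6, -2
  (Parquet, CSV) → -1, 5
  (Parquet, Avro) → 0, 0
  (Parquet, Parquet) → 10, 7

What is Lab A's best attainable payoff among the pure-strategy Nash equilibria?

10

(Avro, CSV) is a pure NE (Lab A: 8 ≥ -1; Lab B: 9 ≥ 1). Lab A gets 8.
Both Parquet is a pure NE (Lab A: 10 ≥ 6; Lab B: 7 ≥ 5). Lab A gets 10.
Every other cell has a profitable deviation for at least one player. Highest of {8, 10} is 10.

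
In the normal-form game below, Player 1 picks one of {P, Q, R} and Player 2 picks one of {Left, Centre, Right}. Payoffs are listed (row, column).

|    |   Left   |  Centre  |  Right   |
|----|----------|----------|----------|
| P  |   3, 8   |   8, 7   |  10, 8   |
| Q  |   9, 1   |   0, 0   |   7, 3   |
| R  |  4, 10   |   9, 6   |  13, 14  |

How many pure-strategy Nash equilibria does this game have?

1

(R, Right): Player 1 gets 13 (best alternative 10); Player 2 gets 14 (best alternative 10). Neither deviates — NE.
(P, Left) is not a NE: Player 1 would switch to Q (9 > 3).
No other cell survives both best-response checks, so there is 1 pure NE.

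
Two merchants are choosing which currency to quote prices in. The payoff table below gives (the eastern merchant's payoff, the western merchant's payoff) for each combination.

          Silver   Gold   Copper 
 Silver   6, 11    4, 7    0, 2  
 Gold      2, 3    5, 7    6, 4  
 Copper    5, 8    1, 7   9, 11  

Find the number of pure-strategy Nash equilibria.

Both Silver: the eastern merchant gets 6 (best alternative 5); the western merchant gets 11 (best alternative 7). Neither deviates — NE.
Both Gold: the eastern merchant gets 5 (best alternative 4); the western merchant gets 7 (best alternative 4). Neither deviates — NE.
Both Copper: the eastern merchant gets 9 (best alternative 6); the western merchant gets 11 (best alternative 8). Neither deviates — NE.
(Copper, Silver) is not a NE: the eastern merchant would switch to Silver (6 > 5).
No other cell survives both best-response checks, so there are 3 pure NE.

3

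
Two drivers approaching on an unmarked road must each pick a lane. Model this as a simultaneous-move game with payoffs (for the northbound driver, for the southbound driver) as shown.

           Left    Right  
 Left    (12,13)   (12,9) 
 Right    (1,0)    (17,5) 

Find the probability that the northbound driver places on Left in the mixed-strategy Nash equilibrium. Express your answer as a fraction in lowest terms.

The northbound driver's mix p on Left must make the southbound driver indifferent between Left and Right.
The southbound driver's payoff from Left: 13p + 0(1−p). From Right: 9p + 5(1−p).
Set equal: 4p = 5(1−p) → p = 5/9.

5/9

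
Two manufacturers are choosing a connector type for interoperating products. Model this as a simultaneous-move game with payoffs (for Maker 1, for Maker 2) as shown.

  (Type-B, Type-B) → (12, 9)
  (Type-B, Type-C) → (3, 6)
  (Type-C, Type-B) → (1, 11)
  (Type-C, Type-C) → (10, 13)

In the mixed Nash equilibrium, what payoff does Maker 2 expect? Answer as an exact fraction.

51/5

Maker 1 mixes with probability p on Type-B, chosen so Maker 2 is indifferent: 9p + 11(1−p) = 6p + 13(1−p) gives p = 2/5.
Maker 2's expected payoff is 9·2/5 + 11·3/5 = 51/5.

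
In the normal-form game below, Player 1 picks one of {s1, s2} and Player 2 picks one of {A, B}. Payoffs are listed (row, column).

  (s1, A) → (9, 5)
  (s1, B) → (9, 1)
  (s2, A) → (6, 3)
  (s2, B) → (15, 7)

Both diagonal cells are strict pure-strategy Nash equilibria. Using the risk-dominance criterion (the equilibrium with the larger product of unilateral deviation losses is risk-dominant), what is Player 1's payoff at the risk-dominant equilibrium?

At (s1, A): Player 1 loses 9 − 6 = 3 by deviating; Player 2 loses 5 − 1 = 4. Product = 3·4 = 12.
At (s2, B): Player 1 loses 15 − 9 = 6 by deviating; Player 2 loses 7 − 3 = 4. Product = 6·4 = 24.
24 > 12, so (s2, B) is risk-dominant. Player 1's payoff there is 15.

15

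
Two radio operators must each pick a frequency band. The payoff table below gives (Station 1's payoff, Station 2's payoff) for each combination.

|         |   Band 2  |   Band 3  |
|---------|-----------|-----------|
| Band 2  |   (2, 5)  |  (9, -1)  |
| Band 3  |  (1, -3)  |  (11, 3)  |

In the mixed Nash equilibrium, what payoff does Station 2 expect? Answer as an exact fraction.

1

Station 1 mixes with probability p on Band 2, chosen so Station 2 is indifferent: 5p + (-3)(1−p) = (-1)p + 3(1−p) gives p = 1/2.
Station 2's expected payoff is 5·1/2 + (-3)·1/2 = 1.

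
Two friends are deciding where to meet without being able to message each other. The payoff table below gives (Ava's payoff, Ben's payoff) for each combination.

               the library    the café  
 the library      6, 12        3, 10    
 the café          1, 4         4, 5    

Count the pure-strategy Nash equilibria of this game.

2

Both the library: Ava gets 6 (best alternative 1); Ben gets 12 (best alternative 10). Neither deviates — NE.
Both the café: Ava gets 4 (best alternative 3); Ben gets 5 (best alternative 4). Neither deviates — NE.
(the café, the library) is not a NE: Ava would switch to the library (6 > 1).
No other cell survives both best-response checks, so there are 2 pure NE.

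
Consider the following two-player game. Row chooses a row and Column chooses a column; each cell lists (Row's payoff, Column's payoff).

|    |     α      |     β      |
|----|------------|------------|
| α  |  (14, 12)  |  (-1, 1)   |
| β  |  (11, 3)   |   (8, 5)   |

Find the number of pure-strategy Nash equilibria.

2

Both α: Row gets 14 (best alternative 11); Column gets 12 (best alternative 1). Neither deviates — NE.
Both β: Row gets 8 (best alternative -1); Column gets 5 (best alternative 3). Neither deviates — NE.
(α, β) is not a NE: Row would switch to β (8 > -1).
No other cell survives both best-response checks, so there are 2 pure NE.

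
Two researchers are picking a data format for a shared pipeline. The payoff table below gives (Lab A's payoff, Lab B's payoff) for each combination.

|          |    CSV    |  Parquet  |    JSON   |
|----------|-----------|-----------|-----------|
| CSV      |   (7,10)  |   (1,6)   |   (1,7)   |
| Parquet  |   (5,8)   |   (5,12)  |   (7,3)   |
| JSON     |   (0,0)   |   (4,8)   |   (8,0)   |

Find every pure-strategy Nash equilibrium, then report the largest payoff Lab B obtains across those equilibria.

Both CSV is a pure NE (Lab A: 7 ≥ 5; Lab B: 10 ≥ 7). Lab B gets 10.
Both Parquet is a pure NE (Lab A: 5 ≥ 4; Lab B: 12 ≥ 8). Lab B gets 12.
Every other cell has a profitable deviation for at least one player. Highest of {10, 12} is 12.

12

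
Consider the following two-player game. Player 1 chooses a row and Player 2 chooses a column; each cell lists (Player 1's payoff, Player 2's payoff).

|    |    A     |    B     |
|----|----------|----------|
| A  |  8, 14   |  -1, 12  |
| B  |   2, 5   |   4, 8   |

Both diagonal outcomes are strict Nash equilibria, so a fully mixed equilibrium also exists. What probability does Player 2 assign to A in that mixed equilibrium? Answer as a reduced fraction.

Player 2's mix q on A must make Player 1 indifferent between A and B.
Player 1's payoff from A: 8q + (-1)(1−q). From B: 2q + 4(1−q).
Set equal: 6q = 5(1−q) → q = 5/11.

5/11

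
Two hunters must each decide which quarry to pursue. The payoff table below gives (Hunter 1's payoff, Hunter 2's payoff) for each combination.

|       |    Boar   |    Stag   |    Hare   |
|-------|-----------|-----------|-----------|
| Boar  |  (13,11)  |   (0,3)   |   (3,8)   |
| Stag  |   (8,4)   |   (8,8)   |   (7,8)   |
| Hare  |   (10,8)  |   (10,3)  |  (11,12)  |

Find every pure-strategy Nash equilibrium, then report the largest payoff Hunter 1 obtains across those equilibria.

Both Boar is a pure NE (Hunter 1: 13 ≥ 10; Hunter 2: 11 ≥ 8). Hunter 1 gets 13.
Both Hare is a pure NE (Hunter 1: 11 ≥ 7; Hunter 2: 12 ≥ 8). Hunter 1 gets 11.
Every other cell has a profitable deviation for at least one player. Highest of {13, 11} is 13.

13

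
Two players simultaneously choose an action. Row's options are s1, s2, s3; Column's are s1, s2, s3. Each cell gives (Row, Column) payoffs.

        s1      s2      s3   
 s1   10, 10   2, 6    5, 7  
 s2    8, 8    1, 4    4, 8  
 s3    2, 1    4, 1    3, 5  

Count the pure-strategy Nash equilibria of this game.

Both s1: Row gets 10 (best alternative 8); Column gets 10 (best alternative 7). Neither deviates — NE.
Both s3 is not a NE: Row would switch to s1 (5 > 3).
No other cell survives both best-response checks, so there is 1 pure NE.

1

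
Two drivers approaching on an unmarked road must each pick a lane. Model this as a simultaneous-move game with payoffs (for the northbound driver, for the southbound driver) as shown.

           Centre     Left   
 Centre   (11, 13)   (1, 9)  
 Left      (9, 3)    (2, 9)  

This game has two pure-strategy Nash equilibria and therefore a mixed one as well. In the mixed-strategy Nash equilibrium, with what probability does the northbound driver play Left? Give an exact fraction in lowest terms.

2/5

The northbound driver's mix p on Centre must make the southbound driver indifferent between Centre and Left.
The southbound driver's payoff from Centre: 13p + 3(1−p). From Left: 9p + 9(1−p).
Set equal: 4p = 6(1−p) → p = 6/10 = 3/5.
Probability on Left is 1 − 3/5 = 2/5.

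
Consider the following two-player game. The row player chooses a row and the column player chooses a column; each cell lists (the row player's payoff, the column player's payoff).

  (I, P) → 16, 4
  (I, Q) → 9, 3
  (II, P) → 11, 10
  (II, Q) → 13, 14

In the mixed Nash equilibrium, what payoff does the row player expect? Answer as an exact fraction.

The column player mixes with probability q on P, chosen so the row player is indifferent: 16q + 9(1−q) = 11q + 13(1−q) gives q = 4/9.
The row player's expected payoff (from either row, since indifferent) is 16·4/9 + 9·5/9 = 109/9.

109/9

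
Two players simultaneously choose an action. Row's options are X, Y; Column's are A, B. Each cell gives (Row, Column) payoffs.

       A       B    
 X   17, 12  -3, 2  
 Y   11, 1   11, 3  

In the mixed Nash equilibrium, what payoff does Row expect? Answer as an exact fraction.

11

Column mixes with probability q on A, chosen so Row is indifferent: 17q + (-3)(1−q) = 11q + 11(1−q) gives q = 7/10.
Row's expected payoff (from either row, since indifferent) is 17·7/10 + (-3)·3/10 = 11.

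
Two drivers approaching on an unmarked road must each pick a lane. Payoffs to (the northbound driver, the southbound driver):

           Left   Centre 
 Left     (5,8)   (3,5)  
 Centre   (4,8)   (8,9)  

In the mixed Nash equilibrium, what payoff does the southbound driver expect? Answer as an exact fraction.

8

The northbound driver mixes with probability p on Left, chosen so the southbound driver is indifferent: 8p + 8(1−p) = 5p + 9(1−p) gives p = 1/4.
The southbound driver's expected payoff is 8·1/4 + 8·3/4 = 8.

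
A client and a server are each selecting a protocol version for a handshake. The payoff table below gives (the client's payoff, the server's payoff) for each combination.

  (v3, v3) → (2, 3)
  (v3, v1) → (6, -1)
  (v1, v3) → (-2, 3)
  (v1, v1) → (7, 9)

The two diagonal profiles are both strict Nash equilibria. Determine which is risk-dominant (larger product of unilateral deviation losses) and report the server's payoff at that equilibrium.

At both v3: the client loses 2 − (-2) = 4 by deviating; the server loses 3 − (-1) = 4. Product = 4·4 = 16.
At both v1: the client loses 7 − 6 = 1 by deviating; the server loses 9 − 3 = 6. Product = 1·6 = 6.
16 > 6, so both v3 is risk-dominant. The server's payoff there is 3.

3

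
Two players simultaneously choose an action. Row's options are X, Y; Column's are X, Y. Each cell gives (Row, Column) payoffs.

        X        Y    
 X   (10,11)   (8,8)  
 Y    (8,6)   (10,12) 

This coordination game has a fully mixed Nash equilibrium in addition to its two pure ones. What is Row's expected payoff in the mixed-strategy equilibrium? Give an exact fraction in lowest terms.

Column mixes with probability q on X, chosen so Row is indifferent: 10q + 8(1−q) = 8q + 10(1−q) gives q = 1/2.
Row's expected payoff (from either row, since indifferent) is 10·1/2 + 8·1/2 = 9.

9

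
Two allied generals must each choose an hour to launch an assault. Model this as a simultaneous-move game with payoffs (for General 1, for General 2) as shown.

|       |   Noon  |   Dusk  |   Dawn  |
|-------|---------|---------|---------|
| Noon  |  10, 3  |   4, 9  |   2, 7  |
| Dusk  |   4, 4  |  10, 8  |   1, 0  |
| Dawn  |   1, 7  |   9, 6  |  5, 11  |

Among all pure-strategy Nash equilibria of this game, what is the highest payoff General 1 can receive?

Both Dusk is a pure NE (General 1: 10 ≥ 9; General 2: 8 ≥ 4). General 1 gets 10.
Both Dawn is a pure NE (General 1: 5 ≥ 2; General 2: 11 ≥ 7). General 1 gets 5.
Every other cell has a profitable deviation for at least one player. Highest of {10, 5} is 10.

10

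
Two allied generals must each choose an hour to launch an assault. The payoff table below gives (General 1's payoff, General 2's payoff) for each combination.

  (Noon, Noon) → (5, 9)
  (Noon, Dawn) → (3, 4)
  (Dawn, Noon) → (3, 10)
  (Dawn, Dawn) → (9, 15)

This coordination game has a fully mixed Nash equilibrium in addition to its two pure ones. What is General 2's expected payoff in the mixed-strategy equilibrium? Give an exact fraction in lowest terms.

19/2

General 1 mixes with probability p on Noon, chosen so General 2 is indifferent: 9p + 10(1−p) = 4p + 15(1−p) gives p = 1/2.
General 2's expected payoff is 9·1/2 + 10·1/2 = 19/2.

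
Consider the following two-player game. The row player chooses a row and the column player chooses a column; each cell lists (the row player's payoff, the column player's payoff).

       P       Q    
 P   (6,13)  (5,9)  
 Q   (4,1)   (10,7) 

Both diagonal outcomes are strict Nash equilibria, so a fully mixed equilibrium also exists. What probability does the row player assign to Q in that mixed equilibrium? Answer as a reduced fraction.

The row player's mix p on P must make the column player indifferent between P and Q.
The column player's payoff from P: 13p + 1(1−p). From Q: 9p + 7(1−p).
Set equal: 4p = 6(1−p) → p = 6/10 = 3/5.
Probability on Q is 1 − 3/5 = 2/5.

2/5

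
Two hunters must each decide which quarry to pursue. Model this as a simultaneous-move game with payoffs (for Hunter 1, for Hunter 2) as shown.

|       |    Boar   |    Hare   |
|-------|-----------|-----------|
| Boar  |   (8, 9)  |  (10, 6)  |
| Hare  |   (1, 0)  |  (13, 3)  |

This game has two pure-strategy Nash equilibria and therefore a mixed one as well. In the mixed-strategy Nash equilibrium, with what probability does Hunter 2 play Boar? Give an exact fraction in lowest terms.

Hunter 2's mix q on Boar must make Hunter 1 indifferent between Boar and Hare.
Hunter 1's payoff from Boar: 8q + 10(1−q). From Hare: 1q + 13(1−q).
Set equal: 7q = 3(1−q) → q = 3/10.

3/10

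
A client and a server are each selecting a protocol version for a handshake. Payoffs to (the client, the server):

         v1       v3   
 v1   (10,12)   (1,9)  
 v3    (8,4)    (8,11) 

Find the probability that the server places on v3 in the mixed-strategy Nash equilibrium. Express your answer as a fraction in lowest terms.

The server's mix q on v1 must make the client indifferent between v1 and v3.
The client's payoff from v1: 10q + 1(1−q). From v3: 8q + 8(1−q).
Set equal: 2q = 7(1−q) → q = 7/9.
Probability on v3 is 1 − 7/9 = 2/9.

2/9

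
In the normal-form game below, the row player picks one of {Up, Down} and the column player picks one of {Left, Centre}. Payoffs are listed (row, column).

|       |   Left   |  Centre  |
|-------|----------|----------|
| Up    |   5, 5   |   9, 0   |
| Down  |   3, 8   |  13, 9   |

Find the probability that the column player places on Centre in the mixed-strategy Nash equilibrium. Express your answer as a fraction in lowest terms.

The column player's mix q on Left must make the row player indifferent between Up and Down.
The row player's payoff from Up: 5q + 9(1−q). From Down: 3q + 13(1−q).
Set equal: 2q = 4(1−q) → q = 4/6 = 2/3.
Probability on Centre is 1 − 2/3 = 1/3.

1/3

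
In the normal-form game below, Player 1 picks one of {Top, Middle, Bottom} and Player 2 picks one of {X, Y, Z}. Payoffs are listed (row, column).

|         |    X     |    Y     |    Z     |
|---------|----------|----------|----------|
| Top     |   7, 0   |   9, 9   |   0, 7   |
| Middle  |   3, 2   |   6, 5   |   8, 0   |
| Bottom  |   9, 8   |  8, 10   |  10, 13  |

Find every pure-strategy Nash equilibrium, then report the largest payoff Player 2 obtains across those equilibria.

(Top, Y) is a pure NE (Player 1: 9 ≥ 8; Player 2: 9 ≥ 7). Player 2 gets 9.
(Bottom, Z) is a pure NE (Player 1: 10 ≥ 8; Player 2: 13 ≥ 10). Player 2 gets 13.
Every other cell has a profitable deviation for at least one player. Highest of {9, 13} is 13.

13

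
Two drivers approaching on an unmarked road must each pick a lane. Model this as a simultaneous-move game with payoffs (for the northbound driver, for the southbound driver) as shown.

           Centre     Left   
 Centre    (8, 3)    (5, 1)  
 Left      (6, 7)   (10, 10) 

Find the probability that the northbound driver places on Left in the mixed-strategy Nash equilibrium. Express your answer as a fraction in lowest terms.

The northbound driver's mix p on Centre must make the southbound driver indifferent between Centre and Left.
The southbound driver's payoff from Centre: 3p + 7(1−p). From Left: 1p + 10(1−p).
Set equal: 2p = 3(1−p) → p = 3/5.
Probability on Left is 1 − 3/5 = 2/5.

2/5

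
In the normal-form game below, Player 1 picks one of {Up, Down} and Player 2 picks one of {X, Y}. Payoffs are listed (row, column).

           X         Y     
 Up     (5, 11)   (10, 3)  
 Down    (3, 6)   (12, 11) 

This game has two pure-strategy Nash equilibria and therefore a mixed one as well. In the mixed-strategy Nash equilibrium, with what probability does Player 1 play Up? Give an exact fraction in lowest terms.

5/13

Player 1's mix p on Up must make Player 2 indifferent between X and Y.
Player 2's payoff from X: 11p + 6(1−p). From Y: 3p + 11(1−p).
Set equal: 8p = 5(1−p) → p = 5/13.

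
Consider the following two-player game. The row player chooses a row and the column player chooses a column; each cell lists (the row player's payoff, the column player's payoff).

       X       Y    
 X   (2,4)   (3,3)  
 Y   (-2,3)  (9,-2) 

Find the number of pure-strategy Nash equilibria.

Both X: the row player gets 2 (best alternative -2); the column player gets 4 (best alternative 3). Neither deviates — NE.
Both Y is not a NE: the column player would switch to X (3 > -2).
No other cell survives both best-response checks, so there is 1 pure NE.

1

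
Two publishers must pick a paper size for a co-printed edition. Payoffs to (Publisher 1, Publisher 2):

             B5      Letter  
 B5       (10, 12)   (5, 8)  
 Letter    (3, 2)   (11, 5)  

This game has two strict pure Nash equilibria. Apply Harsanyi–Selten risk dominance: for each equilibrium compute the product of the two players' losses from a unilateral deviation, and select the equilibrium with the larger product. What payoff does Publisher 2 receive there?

12

At both B5: Publisher 1 loses 10 − 3 = 7 by deviating; Publisher 2 loses 12 − 8 = 4. Product = 7·4 = 28.
At both Letter: Publisher 1 loses 11 − 5 = 6 by deviating; Publisher 2 loses 5 − 2 = 3. Product = 6·3 = 18.
28 > 18, so both B5 is risk-dominant. Publisher 2's payoff there is 12.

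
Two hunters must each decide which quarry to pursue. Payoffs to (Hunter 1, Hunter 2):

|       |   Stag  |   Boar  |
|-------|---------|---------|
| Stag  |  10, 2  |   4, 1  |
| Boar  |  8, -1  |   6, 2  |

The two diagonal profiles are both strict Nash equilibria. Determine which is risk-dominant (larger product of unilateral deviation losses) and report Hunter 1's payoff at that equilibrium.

6

At both Stag: Hunter 1 loses 10 − 8 = 2 by deviating; Hunter 2 loses 2 − 1 = 1. Product = 2·1 = 2.
At both Boar: Hunter 1 loses 6 − 4 = 2 by deviating; Hunter 2 loses 2 − (-1) = 3. Product = 2·3 = 6.
6 > 2, so both Boar is risk-dominant. Hunter 1's payoff there is 6.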